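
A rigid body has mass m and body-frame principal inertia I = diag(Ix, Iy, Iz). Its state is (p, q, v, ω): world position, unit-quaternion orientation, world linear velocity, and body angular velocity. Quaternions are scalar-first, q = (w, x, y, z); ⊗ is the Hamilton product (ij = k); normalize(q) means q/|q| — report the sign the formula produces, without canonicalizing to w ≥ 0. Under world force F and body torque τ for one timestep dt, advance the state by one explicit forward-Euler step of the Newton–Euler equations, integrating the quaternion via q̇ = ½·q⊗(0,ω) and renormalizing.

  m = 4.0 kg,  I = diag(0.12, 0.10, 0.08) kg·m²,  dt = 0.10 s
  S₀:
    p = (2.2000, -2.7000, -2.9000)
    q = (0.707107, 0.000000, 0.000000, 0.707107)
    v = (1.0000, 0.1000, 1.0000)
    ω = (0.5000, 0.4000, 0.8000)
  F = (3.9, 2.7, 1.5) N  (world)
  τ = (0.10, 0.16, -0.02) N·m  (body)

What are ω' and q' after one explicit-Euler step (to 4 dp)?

precession coupling ω×(Iω) = (-0.0064, 0.0160, -0.0040)
angular accel α = (0.8867, 1.4400, -0.2000)
ω' = ω + α·dt = (0.5887, 0.5440, 0.7800)
q⊗(0,ω) = (-0.5656856, 0.0707107, 0.6363963, 0.5656856)
q + ½dt·q⊗(0,ω), renormalized = (0.6779, 0.0035, 0.0318, 0.7344)

ω' = (0.5887, 0.5440, 0.7800)
q' = (0.6779, 0.0035, 0.0318, 0.7344)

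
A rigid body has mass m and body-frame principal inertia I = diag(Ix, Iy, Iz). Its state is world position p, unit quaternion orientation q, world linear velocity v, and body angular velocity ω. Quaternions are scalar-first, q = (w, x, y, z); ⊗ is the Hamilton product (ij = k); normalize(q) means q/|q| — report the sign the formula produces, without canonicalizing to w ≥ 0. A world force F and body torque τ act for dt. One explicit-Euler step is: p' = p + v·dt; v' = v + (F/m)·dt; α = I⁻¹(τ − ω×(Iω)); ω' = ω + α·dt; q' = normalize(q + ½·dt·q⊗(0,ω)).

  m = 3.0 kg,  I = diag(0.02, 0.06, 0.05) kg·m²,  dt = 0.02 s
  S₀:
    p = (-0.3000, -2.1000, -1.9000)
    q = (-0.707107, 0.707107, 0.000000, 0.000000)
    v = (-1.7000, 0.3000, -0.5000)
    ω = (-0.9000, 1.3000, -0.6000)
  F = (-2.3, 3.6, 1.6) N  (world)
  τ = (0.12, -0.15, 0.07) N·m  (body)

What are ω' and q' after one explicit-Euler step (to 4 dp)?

ω' = (-0.7878, 1.2554, -0.5533)
q' = (-0.7006, 0.7134, -0.0049, 0.0134)

(τ − ω×Iω)/I = (5.6100, -2.2300, 2.3360)
ω + α·dt = (-0.7878, 1.2554, -0.5533)
Hamilton product q⊗(0,ω) = (0.6363963, 0.6363963, -0.4949749, 1.3435033)
updated quaternion q' = (-0.7006, 0.7134, -0.0049, 0.0134)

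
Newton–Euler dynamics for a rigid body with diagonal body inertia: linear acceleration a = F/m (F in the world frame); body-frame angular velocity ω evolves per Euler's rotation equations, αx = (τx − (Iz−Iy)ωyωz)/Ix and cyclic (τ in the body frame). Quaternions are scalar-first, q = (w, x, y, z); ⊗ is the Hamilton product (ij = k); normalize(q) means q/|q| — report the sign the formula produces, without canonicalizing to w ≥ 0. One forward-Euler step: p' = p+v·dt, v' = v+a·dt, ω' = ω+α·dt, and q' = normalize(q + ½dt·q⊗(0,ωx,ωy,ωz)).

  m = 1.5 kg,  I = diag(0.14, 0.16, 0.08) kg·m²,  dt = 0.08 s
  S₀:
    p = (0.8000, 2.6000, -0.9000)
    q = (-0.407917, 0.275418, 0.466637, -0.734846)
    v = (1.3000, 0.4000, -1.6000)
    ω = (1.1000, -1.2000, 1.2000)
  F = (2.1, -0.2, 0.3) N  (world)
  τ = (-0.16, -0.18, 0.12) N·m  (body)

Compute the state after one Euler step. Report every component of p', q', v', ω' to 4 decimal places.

ω×(Iω) gyroscopic = (0.1152, 0.0792, -0.0264)
(τ − ω×Iω)/I = (-1.9657, -1.6200, 1.8300)
new body rate ω' = (0.9427, -1.3296, 1.3464)
Hamilton product q⊗(0,ω) = (1.1388198, -0.7705595, -0.6493318, -1.3333027)
q + ½dt·q⊗(0,ω), renormalized = (-0.3612, 0.2438, 0.4392, -0.7856)
linear accel F/m = (1.4000, -0.1333, 0.2000)
p + v·dt = (0.9040, 2.6320, -1.0280)
v' = v + a·dt = (1.4120, 0.3893, -1.5840)

p' = (0.9040, 2.6320, -1.0280)
q' = (-0.3612, 0.2438, 0.4392, -0.7856)
v' = (1.4120, 0.3893, -1.5840)
ω' = (0.9427, -1.3296, 1.3464)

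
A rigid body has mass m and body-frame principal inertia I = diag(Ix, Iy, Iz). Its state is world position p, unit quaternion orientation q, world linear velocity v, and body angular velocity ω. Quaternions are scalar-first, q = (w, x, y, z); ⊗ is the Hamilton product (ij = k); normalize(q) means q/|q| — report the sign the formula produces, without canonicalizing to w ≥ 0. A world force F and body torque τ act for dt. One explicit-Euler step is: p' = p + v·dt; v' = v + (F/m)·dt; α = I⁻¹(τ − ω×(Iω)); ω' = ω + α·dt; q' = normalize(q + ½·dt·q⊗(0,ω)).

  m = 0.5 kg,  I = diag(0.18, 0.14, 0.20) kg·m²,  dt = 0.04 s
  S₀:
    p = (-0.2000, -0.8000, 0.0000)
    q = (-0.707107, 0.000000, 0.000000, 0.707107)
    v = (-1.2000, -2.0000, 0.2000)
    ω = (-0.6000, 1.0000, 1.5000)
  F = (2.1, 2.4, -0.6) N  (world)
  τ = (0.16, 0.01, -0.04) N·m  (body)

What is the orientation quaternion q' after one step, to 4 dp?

Hamilton product q⊗(0,ω) = (-1.0606605, -0.2828428, -1.1313712, -1.0606605)
q + ½dt·q⊗(0,ω), renormalized = (-0.7278, -0.0057, -0.0226, 0.6854)

q' = (-0.7278, -0.0057, -0.0226, 0.6854)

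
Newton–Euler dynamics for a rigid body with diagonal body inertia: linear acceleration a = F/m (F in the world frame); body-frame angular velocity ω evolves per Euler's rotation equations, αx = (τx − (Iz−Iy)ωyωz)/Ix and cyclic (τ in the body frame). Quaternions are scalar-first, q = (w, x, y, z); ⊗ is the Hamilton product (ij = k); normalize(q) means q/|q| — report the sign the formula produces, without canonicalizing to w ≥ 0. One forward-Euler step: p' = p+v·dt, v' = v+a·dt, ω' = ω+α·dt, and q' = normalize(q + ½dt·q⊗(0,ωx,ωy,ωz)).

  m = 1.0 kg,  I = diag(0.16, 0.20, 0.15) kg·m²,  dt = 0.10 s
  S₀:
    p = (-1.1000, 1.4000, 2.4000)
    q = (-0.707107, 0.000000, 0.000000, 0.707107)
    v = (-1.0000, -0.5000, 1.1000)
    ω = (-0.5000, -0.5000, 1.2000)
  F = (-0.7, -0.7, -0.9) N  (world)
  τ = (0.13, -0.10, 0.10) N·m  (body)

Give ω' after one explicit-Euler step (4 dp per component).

ω' = (-0.4375, -0.5470, 1.2600)

ω×(Iω) gyroscopic = (0.0300, -0.0060, 0.0100)
angular accel α = (0.6250, -0.4700, 0.6000)
ω' = ω + α·dt = (-0.4375, -0.5470, 1.2600)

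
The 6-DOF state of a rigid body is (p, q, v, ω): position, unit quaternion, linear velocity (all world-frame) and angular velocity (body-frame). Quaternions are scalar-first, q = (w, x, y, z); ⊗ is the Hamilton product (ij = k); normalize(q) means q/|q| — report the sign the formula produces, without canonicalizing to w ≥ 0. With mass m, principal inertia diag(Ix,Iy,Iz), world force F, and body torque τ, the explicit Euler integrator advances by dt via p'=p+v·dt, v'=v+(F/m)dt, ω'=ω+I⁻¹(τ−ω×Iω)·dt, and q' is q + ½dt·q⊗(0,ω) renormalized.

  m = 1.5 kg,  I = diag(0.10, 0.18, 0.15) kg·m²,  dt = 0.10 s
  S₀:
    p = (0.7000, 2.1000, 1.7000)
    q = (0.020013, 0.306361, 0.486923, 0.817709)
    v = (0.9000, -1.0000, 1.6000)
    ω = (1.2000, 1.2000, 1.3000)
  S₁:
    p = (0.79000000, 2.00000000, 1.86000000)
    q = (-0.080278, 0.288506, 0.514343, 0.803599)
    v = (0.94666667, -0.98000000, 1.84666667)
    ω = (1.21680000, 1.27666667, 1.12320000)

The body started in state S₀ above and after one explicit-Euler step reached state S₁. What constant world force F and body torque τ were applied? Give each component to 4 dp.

F = (0.7000, 0.3000, 3.7000)
τ = (-0.0300, 0.0600, -0.1500)

v₁ − v₀ = (0.04666667, 0.02000000, 0.24666667)
F = m·Δv/dt = (0.7000, 0.3000, 3.7000)
ω₁ − ω₀ = (0.01680000, 0.07666667, -0.17680000)
gyro term ω₀×Iω₀ = (-0.0468, -0.0780, 0.1152)
τ = I·(Δω/dt) + ω₀×(Iω₀) = (-0.0300, 0.0600, -0.1500)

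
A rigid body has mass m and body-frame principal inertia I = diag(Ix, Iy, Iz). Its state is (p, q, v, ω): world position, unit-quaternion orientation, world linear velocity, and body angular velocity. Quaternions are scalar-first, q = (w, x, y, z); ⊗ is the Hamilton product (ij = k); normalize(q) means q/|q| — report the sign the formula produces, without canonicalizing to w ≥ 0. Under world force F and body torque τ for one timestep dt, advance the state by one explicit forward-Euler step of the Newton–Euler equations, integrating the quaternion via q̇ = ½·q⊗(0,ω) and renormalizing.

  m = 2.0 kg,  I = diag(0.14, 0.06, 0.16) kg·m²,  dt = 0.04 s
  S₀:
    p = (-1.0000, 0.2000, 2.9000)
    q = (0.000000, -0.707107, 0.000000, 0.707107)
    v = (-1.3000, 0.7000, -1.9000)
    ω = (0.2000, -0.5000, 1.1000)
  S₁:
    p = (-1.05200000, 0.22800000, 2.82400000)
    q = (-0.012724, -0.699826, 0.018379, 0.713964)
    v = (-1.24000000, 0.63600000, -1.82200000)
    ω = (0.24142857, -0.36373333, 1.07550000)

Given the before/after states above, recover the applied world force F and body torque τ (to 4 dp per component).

velocity change Δv = (0.06000000, -0.06400000, 0.07800000)
m·(v₁−v₀)/dt = (3.0000, -3.2000, 3.9000)
rate change Δω = (0.04142857, 0.13626667, -0.02450000)
ω₀×(Iω₀) = (-0.0550, -0.0044, 0.0080)
τ = I·(Δω/dt) + ω₀×(Iω₀) = (0.0900, 0.2000, -0.0900)

F = (3.0000, -3.2000, 3.9000)
τ = (0.0900, 0.2000, -0.0900)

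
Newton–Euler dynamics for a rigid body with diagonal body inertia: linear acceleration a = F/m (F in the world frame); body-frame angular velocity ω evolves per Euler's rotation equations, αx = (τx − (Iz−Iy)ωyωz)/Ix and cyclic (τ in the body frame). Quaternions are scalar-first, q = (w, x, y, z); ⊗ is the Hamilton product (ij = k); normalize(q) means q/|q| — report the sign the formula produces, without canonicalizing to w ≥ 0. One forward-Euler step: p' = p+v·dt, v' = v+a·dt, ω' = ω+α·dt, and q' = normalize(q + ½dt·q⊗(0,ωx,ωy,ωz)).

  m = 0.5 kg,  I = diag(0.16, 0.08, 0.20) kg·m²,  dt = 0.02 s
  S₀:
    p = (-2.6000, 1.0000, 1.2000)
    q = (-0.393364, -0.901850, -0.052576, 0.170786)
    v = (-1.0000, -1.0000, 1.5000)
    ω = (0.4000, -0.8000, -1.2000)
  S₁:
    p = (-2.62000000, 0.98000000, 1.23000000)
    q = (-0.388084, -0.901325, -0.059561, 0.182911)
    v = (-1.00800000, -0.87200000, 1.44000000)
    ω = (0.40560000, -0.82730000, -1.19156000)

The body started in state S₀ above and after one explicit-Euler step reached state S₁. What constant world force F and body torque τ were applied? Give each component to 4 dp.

velocity change Δv = (-0.00800000, 0.12800000, -0.06000000)
applied force F = (-0.2000, 3.2000, -1.5000)
rate change Δω = (0.00560000, -0.02730000, 0.00844000)
precession coupling = (0.1152, 0.0192, 0.0256)
τ = I·(Δω/dt) + ω₀×(Iω₀) = (0.1600, -0.0900, 0.1100)

F = (-0.2000, 3.2000, -1.5000)
τ = (0.1600, -0.0900, 0.1100)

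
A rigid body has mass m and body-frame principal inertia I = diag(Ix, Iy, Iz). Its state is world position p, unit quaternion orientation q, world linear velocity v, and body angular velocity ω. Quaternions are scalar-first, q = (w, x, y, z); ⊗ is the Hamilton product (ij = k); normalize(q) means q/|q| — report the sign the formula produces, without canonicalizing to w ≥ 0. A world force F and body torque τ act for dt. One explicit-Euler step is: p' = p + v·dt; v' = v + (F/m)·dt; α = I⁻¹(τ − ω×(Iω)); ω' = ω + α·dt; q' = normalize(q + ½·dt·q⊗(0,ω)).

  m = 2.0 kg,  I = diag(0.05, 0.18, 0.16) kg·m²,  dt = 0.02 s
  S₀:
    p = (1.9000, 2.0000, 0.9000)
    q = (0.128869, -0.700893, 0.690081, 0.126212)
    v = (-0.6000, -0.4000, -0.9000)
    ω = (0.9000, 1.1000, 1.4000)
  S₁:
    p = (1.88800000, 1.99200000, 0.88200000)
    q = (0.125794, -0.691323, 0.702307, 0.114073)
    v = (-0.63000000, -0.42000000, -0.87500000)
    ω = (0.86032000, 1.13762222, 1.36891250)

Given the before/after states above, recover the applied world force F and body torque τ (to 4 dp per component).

F = (-3.0000, -2.0000, 2.5000)
τ = (-0.1300, 0.2000, -0.1200)

rate change Δω = (-0.03968000, 0.03762222, -0.03108750)
precession coupling = (-0.0308, -0.1386, 0.1287)
τ = I·(Δω/dt) + ω₀×(Iω₀) = (-0.1300, 0.2000, -0.1200)
Δv = v₁−v₀ = (-0.03000000, -0.02000000, 0.02500000)
F = m·Δv/dt = (-3.0000, -2.0000, 2.5000)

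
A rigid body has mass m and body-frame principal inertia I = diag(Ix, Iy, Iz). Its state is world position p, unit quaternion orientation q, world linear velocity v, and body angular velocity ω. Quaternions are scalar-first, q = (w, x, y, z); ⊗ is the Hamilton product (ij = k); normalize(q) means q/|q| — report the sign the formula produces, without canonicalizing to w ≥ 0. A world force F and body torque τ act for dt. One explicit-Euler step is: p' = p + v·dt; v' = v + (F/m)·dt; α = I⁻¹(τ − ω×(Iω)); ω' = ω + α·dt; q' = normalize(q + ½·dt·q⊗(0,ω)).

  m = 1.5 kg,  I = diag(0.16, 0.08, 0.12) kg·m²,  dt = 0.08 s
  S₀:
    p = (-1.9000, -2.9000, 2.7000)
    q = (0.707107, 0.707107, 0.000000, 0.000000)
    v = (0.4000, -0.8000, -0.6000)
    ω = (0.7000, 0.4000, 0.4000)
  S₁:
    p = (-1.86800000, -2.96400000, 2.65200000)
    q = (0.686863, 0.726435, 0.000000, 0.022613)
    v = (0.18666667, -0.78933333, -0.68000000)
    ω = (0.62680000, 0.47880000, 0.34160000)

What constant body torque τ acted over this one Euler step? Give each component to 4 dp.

τ = (-0.1400, 0.0900, -0.1100)

Δω = ω₁−ω₀ = (-0.07320000, 0.07880000, -0.05840000)
τ = I·(Δω/dt) + ω₀×(Iω₀) = (-0.1400, 0.0900, -0.1100)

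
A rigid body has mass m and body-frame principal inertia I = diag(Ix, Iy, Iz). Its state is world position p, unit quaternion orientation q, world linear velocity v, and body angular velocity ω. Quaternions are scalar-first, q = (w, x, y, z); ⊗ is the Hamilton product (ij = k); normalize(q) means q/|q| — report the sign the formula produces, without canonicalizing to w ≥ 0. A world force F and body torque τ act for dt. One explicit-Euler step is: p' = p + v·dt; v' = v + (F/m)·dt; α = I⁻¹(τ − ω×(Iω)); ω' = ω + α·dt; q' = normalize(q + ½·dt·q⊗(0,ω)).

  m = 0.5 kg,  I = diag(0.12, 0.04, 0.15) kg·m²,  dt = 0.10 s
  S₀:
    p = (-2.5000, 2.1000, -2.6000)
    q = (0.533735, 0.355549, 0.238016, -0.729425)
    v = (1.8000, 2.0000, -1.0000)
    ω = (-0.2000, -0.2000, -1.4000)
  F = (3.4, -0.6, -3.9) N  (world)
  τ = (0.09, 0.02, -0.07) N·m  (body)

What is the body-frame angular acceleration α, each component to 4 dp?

gyro term ω×Iω = (0.0308, -0.0084, -0.0032)
angular accel α = (0.4933, 0.7100, -0.4453)

α = (0.4933, 0.7100, -0.4453)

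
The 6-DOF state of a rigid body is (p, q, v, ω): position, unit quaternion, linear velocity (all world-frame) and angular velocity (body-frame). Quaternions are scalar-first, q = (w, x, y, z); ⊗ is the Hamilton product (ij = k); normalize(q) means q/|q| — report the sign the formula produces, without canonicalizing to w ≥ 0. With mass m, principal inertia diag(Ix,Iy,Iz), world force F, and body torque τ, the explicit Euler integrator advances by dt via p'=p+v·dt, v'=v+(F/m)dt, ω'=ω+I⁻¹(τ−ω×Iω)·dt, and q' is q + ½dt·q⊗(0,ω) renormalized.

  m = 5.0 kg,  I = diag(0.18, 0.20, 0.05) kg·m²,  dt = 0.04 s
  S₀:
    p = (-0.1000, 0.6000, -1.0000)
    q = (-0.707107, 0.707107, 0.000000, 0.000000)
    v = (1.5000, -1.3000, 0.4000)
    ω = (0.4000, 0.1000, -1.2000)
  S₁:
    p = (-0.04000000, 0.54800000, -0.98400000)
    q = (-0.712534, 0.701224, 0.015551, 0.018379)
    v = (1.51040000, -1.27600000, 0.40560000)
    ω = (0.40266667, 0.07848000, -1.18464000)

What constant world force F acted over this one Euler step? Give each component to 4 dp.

velocity change Δv = (0.01040000, 0.02400000, 0.00560000)
F = m·Δv/dt = (1.3000, 3.0000, 0.7000)

F = (1.3000, 3.0000, 0.7000)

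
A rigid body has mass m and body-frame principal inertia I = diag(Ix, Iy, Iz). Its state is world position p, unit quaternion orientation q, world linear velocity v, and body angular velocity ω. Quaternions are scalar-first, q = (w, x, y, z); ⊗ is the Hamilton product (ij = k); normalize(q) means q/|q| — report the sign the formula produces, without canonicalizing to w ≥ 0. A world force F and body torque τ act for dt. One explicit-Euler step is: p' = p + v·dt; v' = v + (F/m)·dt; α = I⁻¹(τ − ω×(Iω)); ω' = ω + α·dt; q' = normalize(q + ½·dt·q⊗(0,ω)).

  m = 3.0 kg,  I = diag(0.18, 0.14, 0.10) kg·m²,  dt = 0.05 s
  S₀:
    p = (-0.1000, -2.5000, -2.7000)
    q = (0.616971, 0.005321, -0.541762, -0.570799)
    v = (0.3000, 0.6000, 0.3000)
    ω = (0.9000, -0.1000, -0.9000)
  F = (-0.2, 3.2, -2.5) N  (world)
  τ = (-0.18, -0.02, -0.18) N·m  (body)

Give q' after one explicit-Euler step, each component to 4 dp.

Hamilton product q⊗(0,ω) = (-0.5726842, 0.9857798, -0.5706273, -0.0682202)
updated quaternion q' = (0.6023, 0.0300, -0.5557, -0.5722)

q' = (0.6023, 0.0300, -0.5557, -0.5722)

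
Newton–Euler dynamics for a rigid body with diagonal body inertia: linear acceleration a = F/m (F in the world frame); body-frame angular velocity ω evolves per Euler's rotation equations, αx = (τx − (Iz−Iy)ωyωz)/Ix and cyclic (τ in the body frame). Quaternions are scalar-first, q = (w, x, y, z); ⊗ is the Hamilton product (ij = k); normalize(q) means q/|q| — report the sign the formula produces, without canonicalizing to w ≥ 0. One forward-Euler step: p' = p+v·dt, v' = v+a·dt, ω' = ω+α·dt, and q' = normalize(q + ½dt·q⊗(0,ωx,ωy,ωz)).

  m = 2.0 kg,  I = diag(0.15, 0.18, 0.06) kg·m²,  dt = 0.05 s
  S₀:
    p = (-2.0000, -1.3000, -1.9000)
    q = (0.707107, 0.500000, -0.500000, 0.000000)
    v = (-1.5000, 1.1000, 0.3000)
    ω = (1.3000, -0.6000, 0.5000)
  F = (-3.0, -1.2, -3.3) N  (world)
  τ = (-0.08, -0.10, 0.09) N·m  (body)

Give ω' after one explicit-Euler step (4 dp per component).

ω' = (1.2613, -0.6440, 0.5945)

ω×(Iω) gyroscopic = (0.0360, 0.0585, -0.0234)
angular accel α = (-0.7733, -0.8806, 1.8900)
new body rate ω' = (1.2613, -0.6440, 0.5945)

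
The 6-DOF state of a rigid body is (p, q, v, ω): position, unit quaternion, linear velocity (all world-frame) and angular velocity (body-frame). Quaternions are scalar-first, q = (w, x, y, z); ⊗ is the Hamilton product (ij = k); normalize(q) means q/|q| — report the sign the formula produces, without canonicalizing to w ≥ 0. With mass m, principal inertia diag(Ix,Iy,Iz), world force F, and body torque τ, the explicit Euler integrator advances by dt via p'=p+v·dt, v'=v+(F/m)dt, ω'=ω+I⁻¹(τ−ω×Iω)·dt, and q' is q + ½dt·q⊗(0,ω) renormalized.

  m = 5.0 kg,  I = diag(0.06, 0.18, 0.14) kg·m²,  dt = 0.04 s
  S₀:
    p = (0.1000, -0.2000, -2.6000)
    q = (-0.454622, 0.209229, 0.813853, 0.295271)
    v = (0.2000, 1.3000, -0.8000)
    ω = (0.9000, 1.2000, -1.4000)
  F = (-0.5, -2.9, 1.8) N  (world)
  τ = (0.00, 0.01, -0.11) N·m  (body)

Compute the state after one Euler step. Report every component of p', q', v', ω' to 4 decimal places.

p' = (0.1080, -0.1480, -2.6320)
q' = (-0.4693, 0.1710, 0.8134, 0.2981)
v' = (0.1960, 1.2768, -0.7856)
ω' = (0.8552, 1.1798, -1.4685)

p + v·dt = (0.1080, -0.1480, -2.6320)
v + (F/m)dt = (0.1960, 1.2768, -0.7856)
precession coupling ω×(Iω) = (0.0672, 0.1008, 0.1296)
angular accel α = (-1.1200, -0.5044, -1.7114)
ω' = ω + α·dt = (0.8552, 1.1798, -1.4685)
q⊗(0,ω) = (-0.7515503, -1.9028792, 0.0131181, 0.1550779)
q + ½dt·q⊗(0,ω), renormalized = (-0.4693, 0.1710, 0.8134, 0.2981)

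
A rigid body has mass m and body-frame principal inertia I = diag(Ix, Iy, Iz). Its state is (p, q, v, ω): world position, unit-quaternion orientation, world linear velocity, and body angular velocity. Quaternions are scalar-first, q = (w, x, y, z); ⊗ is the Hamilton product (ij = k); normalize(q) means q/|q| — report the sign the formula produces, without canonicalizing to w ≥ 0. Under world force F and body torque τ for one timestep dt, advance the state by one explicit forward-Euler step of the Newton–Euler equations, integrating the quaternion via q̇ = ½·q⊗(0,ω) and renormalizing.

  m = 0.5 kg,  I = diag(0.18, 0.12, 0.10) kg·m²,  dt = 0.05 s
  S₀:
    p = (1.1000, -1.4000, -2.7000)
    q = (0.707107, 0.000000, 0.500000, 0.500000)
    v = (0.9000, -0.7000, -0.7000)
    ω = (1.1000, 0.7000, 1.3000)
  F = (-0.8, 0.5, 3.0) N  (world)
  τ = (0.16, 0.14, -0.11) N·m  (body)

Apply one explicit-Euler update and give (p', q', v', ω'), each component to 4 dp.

ω×(Iω) gyroscopic = (-0.0182, 0.1144, -0.0462)
α = I⁻¹(τ − ω×Iω) = (0.9900, 0.2133, -0.6380)
new body rate ω' = (1.1495, 0.7107, 1.2681)
2q̇ = q⊗(0,ω) = (-1.0000000, 1.0778177, 1.0449749, 0.3692391)
updated quaternion q' = (0.6814, 0.0269, 0.5256, 0.5087)
a = F/m = (-1.6000, 1.0000, 6.0000)
new position p' = (1.1450, -1.4350, -2.7350)
v' = v + a·dt = (0.8200, -0.6500, -0.4000)

p' = (1.1450, -1.4350, -2.7350)
q' = (0.6814, 0.0269, 0.5256, 0.5087)
v' = (0.8200, -0.6500, -0.4000)
ω' = (1.1495, 0.7107, 1.2681)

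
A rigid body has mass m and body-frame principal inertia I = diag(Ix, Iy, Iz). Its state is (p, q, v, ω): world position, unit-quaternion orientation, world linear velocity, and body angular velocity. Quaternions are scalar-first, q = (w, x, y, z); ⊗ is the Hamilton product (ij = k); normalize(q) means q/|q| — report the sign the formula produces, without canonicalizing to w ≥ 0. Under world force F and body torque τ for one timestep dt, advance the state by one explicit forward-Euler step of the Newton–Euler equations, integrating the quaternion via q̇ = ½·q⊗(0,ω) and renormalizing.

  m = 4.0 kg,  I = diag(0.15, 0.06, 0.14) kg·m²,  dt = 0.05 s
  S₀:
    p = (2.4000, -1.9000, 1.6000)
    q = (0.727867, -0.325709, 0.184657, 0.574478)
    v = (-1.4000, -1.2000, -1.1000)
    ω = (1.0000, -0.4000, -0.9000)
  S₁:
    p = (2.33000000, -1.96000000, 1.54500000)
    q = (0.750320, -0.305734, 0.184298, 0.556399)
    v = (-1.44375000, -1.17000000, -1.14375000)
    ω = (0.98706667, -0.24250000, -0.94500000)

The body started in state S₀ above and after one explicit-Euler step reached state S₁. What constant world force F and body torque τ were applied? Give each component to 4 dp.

F = (-3.5000, 2.4000, -3.5000)
τ = (-0.0100, 0.1800, -0.0900)

velocity change Δv = (-0.04375000, 0.03000000, -0.04375000)
applied force F = (-3.5000, 2.4000, -3.5000)
Δω = ω₁−ω₀ = (-0.01293333, 0.15750000, -0.04500000)
applied torque τ = (-0.0100, 0.1800, -0.0900)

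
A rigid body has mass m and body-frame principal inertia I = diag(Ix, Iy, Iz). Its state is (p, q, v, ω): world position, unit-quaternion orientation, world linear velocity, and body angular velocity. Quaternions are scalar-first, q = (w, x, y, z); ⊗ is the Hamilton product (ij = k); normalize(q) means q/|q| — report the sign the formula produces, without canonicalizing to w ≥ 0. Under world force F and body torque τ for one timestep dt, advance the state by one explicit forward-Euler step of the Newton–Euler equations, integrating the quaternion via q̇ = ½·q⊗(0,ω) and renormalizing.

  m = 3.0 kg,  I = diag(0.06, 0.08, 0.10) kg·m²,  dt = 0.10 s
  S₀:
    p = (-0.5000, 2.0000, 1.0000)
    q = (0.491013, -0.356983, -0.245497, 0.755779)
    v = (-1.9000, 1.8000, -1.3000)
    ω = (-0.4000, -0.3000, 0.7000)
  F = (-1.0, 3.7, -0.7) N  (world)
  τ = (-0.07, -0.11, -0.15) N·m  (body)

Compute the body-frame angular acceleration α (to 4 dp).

ω×(Iω) gyroscopic = (-0.0042, 0.0112, 0.0024)
angular accel α = (-1.0967, -1.5150, -1.5240)

α = (-1.0967, -1.5150, -1.5240)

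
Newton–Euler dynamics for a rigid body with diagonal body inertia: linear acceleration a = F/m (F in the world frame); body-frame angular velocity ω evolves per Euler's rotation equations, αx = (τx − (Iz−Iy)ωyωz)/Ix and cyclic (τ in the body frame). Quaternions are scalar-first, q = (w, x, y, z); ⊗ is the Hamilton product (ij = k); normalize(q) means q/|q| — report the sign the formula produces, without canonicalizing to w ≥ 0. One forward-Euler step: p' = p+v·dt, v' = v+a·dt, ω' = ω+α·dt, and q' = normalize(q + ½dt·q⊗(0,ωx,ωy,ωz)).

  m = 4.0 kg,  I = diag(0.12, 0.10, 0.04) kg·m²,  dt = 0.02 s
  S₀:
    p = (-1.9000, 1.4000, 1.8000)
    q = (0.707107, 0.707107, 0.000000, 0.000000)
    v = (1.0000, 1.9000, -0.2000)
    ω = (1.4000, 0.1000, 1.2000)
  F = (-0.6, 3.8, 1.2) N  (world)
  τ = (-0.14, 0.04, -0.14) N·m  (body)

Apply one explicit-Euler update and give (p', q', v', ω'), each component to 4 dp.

p' = (-1.8800, 1.4380, 1.7960)
q' = (0.6971, 0.7169, -0.0078, 0.0092)
v' = (0.9970, 1.9190, -0.1940)
ω' = (1.3779, 0.0811, 1.1314)

p + v·dt = (-1.8800, 1.4380, 1.7960)
v' = v + a·dt = (0.9970, 1.9190, -0.1940)
angular accel α = (-1.1067, -0.9440, -3.4300)
new body rate ω' = (1.3779, 0.0811, 1.1314)
2q̇ = q⊗(0,ω) = (-0.9899498, 0.9899498, -0.7778177, 0.9192391)
q' = normalize(q + ½dt·q⊗(0,ω)) = (0.6971, 0.7169, -0.0078, 0.0092)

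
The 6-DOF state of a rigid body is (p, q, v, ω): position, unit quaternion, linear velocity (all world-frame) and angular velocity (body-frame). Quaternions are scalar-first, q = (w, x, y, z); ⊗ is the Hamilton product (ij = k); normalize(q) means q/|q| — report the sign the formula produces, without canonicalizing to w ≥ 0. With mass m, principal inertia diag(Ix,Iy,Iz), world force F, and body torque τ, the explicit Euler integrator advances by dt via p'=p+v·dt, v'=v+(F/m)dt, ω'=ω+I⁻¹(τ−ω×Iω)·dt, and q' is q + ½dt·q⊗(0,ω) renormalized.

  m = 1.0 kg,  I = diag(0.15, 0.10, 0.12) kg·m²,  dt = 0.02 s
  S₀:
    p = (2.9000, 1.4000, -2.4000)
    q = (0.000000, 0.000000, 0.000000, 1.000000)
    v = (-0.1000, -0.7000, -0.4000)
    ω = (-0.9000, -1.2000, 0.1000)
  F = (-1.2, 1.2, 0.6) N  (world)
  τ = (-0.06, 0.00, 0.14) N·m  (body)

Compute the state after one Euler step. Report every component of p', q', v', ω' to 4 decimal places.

p' = (2.8980, 1.3860, -2.4080)
q' = (-0.0010, 0.0120, -0.0090, 0.9999)
v' = (-0.1240, -0.6760, -0.3880)
ω' = (-0.9077, -1.1995, 0.1323)

linear accel F/m = (-1.2000, 1.2000, 0.6000)
new position p' = (2.8980, 1.3860, -2.4080)
new velocity v' = (-0.1240, -0.6760, -0.3880)
precession coupling ω×(Iω) = (-0.0024, -0.0027, -0.0540)
angular accel α = (-0.3840, 0.0270, 1.6167)
new body rate ω' = (-0.9077, -1.1995, 0.1323)
q⊗(0,ω) = (-0.1000000, 1.2000000, -0.9000000, 0.0000000)
q + ½dt·q⊗(0,ω), renormalized = (-0.0010, 0.0120, -0.0090, 0.9999)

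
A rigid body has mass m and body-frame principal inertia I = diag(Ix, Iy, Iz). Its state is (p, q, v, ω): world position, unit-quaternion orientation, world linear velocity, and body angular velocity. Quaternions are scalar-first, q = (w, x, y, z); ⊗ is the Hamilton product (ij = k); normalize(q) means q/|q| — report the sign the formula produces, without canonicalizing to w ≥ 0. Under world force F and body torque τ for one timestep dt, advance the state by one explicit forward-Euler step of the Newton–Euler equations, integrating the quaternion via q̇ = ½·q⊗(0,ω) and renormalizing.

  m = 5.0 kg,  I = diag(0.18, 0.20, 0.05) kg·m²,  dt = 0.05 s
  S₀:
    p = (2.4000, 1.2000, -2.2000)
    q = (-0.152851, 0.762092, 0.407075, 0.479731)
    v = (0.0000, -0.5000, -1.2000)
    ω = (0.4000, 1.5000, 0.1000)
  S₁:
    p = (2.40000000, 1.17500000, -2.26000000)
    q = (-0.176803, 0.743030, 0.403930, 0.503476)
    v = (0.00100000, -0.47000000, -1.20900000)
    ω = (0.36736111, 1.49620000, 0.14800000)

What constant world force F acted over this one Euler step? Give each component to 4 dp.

Δv = v₁−v₀ = (0.00100000, 0.03000000, -0.00900000)
m·(v₁−v₀)/dt = (0.1000, 3.0000, -0.9000)

F = (0.1000, 3.0000, -0.9000)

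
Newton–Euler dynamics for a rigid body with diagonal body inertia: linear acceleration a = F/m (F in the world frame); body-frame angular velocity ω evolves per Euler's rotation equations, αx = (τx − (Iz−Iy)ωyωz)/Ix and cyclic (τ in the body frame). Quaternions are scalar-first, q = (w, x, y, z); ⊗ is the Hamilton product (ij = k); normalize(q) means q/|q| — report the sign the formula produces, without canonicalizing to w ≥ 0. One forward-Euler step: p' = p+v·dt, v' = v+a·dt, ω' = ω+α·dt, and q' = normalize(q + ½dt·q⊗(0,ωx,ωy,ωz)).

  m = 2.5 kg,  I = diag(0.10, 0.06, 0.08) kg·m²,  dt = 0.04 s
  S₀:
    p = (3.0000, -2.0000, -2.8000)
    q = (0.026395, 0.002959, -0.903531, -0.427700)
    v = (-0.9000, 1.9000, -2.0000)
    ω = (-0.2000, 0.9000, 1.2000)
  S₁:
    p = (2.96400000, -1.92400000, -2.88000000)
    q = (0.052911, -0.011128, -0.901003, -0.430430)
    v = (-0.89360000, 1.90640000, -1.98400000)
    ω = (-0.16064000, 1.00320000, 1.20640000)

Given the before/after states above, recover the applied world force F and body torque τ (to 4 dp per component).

v₁ − v₀ = (0.00640000, 0.00640000, 0.01600000)
m·(v₁−v₀)/dt = (0.4000, 0.4000, 1.0000)
rate change Δω = (0.03936000, 0.10320000, 0.00640000)
ω₀×(Iω₀) = (0.0216, -0.0048, 0.0072)
τ = I·(Δω/dt) + ω₀×(Iω₀) = (0.1200, 0.1500, 0.0200)

F = (0.4000, 0.4000, 1.0000)
τ = (0.1200, 0.1500, 0.0200)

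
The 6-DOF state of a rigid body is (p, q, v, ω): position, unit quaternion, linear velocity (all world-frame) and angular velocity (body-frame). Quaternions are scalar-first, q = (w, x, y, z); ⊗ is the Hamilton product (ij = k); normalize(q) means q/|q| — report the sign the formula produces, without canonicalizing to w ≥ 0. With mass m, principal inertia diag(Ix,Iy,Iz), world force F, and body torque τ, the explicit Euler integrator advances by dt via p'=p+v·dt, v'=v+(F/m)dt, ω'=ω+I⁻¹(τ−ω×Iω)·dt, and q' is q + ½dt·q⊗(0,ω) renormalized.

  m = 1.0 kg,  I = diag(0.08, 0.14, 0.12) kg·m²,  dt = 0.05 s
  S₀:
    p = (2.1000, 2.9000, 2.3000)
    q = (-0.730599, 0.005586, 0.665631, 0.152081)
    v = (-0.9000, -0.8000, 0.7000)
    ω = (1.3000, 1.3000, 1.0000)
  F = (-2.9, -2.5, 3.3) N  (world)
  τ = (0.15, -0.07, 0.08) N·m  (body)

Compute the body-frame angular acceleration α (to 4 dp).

gyro term ω×Iω = (-0.0260, -0.0520, 0.1014)
α = I⁻¹(τ − ω×Iω) = (2.2000, -0.1286, -0.1783)

α = (2.2000, -0.1286, -0.1783)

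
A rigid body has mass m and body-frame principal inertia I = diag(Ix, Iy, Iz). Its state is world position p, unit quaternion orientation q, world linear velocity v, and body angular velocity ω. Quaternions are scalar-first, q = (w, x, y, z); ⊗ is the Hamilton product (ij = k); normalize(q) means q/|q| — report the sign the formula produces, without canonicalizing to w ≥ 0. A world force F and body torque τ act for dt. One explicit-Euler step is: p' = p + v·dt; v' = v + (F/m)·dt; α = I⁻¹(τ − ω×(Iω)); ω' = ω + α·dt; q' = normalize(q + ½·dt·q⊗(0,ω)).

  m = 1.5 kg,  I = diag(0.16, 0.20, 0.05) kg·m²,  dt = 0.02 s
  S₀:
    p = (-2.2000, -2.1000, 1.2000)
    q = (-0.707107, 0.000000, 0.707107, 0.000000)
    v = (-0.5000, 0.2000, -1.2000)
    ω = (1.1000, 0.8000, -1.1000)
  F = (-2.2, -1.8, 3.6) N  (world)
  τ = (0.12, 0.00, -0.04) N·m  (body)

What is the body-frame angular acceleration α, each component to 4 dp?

ω×(Iω) gyroscopic = (0.1320, -0.1331, 0.0352)
(τ − ω×Iω)/I = (-0.0750, 0.6655, -1.5040)

α = (-0.0750, 0.6655, -1.5040)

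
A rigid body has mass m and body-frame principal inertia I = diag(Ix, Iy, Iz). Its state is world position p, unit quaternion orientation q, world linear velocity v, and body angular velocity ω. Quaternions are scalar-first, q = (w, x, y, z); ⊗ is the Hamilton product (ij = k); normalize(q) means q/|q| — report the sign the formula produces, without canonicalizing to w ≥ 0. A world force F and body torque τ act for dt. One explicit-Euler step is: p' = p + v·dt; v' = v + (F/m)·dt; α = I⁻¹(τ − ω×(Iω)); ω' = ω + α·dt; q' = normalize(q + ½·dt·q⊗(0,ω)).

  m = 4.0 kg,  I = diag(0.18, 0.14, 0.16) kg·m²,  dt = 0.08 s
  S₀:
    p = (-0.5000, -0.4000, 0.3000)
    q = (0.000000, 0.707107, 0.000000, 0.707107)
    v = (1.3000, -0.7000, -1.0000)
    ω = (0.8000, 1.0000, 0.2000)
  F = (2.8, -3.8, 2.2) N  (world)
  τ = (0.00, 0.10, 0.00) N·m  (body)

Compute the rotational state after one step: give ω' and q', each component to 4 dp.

ω×(Iω) gyroscopic = (0.0040, 0.0032, -0.0320)
(τ − ω×Iω)/I = (-0.0222, 0.6914, 0.2000)
ω + α·dt = (0.7982, 1.0553, 0.2160)
q⊗(0,ω) = (-0.7071070, -0.7071070, 0.4242642, 0.7071070)
q' = normalize(q + ½dt·q⊗(0,ω)) = (-0.0282, 0.6779, 0.0169, 0.7344)

ω' = (0.7982, 1.0553, 0.2160)
q' = (-0.0282, 0.6779, 0.0169, 0.7344)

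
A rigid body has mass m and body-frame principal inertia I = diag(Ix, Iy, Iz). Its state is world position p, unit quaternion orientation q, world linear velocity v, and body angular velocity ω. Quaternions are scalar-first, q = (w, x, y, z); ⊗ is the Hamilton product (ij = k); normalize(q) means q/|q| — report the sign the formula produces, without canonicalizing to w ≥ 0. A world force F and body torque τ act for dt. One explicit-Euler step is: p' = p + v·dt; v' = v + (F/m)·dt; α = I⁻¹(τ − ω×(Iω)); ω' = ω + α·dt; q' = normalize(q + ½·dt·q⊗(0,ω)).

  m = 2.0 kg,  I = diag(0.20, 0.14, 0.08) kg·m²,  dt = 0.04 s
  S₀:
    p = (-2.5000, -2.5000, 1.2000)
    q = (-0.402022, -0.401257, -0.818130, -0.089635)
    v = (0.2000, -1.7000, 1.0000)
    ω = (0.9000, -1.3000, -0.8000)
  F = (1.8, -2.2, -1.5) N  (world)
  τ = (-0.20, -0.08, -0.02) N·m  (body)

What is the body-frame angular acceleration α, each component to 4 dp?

ω×(Iω) gyroscopic = (-0.0624, -0.0864, 0.0702)
α = I⁻¹(τ − ω×Iω) = (-0.6880, 0.0457, -1.1275)

α = (-0.6880, 0.0457, -1.1275)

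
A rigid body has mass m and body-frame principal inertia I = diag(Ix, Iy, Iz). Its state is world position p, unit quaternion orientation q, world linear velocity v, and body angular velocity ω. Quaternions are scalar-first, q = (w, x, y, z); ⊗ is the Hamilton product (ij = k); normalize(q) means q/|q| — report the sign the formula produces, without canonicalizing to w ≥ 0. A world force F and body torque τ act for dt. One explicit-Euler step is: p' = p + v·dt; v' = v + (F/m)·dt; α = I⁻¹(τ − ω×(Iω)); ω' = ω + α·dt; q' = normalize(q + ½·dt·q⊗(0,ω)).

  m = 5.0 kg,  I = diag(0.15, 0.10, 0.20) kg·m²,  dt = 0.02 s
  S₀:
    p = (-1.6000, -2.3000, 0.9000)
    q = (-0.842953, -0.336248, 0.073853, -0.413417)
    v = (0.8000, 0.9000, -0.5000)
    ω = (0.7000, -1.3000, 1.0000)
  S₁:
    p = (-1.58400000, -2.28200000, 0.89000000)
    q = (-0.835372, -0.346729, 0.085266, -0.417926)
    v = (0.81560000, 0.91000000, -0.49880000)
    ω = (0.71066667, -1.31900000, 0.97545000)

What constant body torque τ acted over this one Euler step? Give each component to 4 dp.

τ = (-0.0500, -0.1300, -0.2000)

rate change Δω = (0.01066667, -0.01900000, -0.02455000)
τ = I·(Δω/dt) + ω₀×(Iω₀) = (-0.0500, -0.1300, -0.2000)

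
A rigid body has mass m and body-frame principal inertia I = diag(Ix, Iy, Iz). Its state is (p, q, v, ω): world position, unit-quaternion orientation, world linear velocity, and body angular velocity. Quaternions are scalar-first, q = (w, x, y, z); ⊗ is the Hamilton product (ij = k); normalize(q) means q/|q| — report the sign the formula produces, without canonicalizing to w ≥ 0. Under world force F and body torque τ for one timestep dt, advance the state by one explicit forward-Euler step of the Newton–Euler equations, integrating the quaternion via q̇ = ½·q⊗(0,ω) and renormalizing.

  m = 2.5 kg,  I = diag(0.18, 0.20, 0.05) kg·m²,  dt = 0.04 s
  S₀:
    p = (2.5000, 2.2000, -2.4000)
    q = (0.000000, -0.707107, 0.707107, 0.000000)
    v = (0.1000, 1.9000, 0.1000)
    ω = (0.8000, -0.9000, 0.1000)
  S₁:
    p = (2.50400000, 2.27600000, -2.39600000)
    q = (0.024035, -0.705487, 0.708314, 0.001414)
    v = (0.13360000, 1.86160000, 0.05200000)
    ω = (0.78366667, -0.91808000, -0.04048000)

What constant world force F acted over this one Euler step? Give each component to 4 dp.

v₁ − v₀ = (0.03360000, -0.03840000, -0.04800000)
m·(v₁−v₀)/dt = (2.1000, -2.4000, -3.0000)

F = (2.1000, -2.4000, -3.0000)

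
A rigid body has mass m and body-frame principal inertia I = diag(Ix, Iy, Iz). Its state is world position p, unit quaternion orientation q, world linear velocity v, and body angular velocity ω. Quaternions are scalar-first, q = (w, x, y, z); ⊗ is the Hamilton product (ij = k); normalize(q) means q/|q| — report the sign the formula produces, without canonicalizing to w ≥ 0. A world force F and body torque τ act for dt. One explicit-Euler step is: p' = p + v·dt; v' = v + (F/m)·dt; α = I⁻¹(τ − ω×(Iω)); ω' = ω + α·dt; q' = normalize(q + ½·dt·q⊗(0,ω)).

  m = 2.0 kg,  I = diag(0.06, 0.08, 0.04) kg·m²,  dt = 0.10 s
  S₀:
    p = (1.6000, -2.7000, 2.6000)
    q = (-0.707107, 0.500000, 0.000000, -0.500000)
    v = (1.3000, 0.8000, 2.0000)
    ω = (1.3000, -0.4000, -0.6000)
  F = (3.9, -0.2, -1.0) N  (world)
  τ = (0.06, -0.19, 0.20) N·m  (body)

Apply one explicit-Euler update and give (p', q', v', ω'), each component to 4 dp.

p' = (1.7300, -2.6200, 2.8000)
q' = (-0.7525, 0.4428, -0.0033, -0.4874)
v' = (1.4950, 0.7900, 1.9500)
ω' = (1.4160, -0.6180, -0.0740)

gyro term ω×Iω = (-0.0096, -0.0156, -0.0104)
angular accel α = (1.1600, -2.1800, 5.2600)
ω + α·dt = (1.4160, -0.6180, -0.0740)
Hamilton product q⊗(0,ω) = (-0.9500000, -1.1192391, -0.0671572, 0.2242642)
q' = normalize(q + ½dt·q⊗(0,ω)) = (-0.7525, 0.4428, -0.0033, -0.4874)
a = F/m = (1.9500, -0.1000, -0.5000)
new position p' = (1.7300, -2.6200, 2.8000)
v + (F/m)dt = (1.4950, 0.7900, 1.9500)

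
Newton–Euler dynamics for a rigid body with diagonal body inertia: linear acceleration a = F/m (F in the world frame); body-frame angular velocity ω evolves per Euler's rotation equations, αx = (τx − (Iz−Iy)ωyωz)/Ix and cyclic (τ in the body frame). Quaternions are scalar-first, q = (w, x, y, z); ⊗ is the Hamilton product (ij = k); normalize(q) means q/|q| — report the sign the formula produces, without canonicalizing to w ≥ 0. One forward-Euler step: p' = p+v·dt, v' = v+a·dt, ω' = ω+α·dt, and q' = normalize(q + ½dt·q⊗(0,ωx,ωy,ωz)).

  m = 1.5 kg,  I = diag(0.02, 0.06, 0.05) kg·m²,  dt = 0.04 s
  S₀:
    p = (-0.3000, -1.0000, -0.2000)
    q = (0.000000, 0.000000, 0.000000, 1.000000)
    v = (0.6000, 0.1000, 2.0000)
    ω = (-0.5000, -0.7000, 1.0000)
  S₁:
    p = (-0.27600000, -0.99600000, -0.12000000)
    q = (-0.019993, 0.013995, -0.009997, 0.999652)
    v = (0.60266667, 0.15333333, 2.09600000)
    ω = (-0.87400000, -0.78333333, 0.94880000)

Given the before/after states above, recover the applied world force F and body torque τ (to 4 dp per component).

F = (0.1000, 2.0000, 3.6000)
τ = (-0.1800, -0.1100, -0.0500)

Δω = ω₁−ω₀ = (-0.37400000, -0.08333333, -0.05120000)
precession coupling = (0.0070, 0.0150, 0.0140)
applied torque τ = (-0.1800, -0.1100, -0.0500)
velocity change Δv = (0.00266667, 0.05333333, 0.09600000)
m·(v₁−v₀)/dt = (0.1000, 2.0000, 3.6000)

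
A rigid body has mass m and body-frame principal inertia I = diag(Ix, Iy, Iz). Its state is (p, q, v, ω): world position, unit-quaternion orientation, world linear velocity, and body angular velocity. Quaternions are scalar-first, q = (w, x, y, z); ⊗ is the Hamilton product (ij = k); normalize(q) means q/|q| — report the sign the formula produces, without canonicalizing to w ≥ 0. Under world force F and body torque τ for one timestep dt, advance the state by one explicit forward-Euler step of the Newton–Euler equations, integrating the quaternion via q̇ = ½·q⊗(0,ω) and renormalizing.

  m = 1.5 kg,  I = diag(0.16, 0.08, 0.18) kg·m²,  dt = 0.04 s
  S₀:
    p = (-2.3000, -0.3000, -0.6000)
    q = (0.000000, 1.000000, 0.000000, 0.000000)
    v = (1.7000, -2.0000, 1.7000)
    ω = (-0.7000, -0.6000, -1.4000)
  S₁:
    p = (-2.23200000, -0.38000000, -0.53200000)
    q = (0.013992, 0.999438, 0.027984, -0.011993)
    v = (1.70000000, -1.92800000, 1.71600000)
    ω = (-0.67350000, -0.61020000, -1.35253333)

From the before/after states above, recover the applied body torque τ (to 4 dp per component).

rate change Δω = (0.02650000, -0.01020000, 0.04746667)
ω₀×(Iω₀) = (0.0840, -0.0196, -0.0336)
I·α + gyro = (0.1900, -0.0400, 0.1800)

τ = (0.1900, -0.0400, 0.1800)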